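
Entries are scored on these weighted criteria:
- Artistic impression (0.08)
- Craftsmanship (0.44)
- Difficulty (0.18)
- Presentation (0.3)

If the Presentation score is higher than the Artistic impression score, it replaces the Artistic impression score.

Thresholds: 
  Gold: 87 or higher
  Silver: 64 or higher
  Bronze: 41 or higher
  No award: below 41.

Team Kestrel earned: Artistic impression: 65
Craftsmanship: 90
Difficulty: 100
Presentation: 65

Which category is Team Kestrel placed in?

Presentation (65) ≤ Artistic impression (65), so Artistic impression stays at 65.
Weighted total:
  Artistic impression 65 × 0.08 = 5.2
  Craftsmanship 90 × 0.44 = 39.6
  Difficulty 100 × 0.18 = 18
  Presentation 65 × 0.3 = 19.5
Sum = 82.3
82.3 is ≥ 64 and < 87 → Silver

Silver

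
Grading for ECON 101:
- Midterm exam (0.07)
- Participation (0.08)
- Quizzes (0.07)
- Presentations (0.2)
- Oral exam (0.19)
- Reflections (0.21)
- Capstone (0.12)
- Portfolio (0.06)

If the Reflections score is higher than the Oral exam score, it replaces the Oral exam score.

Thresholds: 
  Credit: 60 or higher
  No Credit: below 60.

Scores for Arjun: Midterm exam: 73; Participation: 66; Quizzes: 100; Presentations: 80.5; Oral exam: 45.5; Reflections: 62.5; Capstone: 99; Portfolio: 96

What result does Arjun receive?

Reflections (62.5) > Oral exam (45.5), so Oral exam counts as 62.5.
Weighted total:
  Midterm exam 73 × 0.07 = 5.11
  Participation 66 × 0.08 = 5.28
  Quizzes 100 × 0.07 = 7
  Presentations 80.5 × 0.2 = 16.1
  Oral exam 62.5 × 0.19 = 11.875
  Reflections 62.5 × 0.21 = 13.125
  Capstone 99 × 0.12 = 11.88
  Portfolio 96 × 0.06 = 5.76
Sum = 76.13
76.13 ≥ 60 → Credit

Credit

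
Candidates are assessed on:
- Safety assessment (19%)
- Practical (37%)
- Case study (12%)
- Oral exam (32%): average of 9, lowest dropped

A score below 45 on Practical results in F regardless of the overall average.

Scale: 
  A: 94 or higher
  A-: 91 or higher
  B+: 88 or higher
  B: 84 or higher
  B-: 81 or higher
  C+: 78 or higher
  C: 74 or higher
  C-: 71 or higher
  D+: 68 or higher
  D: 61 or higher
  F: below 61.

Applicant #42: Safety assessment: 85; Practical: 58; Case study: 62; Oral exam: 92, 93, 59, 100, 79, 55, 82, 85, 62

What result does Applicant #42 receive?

Oral exam: drop 55 → average of remaining 8 = 652/8 = 81.5
Practical score 58 ≥ 45: minimum met.
Weighted total:
  Safety assessment 85 × 0.19 = 16.15
  Practical 58 × 0.37 = 21.46
  Case study 62 × 0.12 = 7.44
  Oral exam 81.5 × 0.32 = 26.08
Sum = 71.13
71.13 is ≥ 71 and < 74 → C-

C-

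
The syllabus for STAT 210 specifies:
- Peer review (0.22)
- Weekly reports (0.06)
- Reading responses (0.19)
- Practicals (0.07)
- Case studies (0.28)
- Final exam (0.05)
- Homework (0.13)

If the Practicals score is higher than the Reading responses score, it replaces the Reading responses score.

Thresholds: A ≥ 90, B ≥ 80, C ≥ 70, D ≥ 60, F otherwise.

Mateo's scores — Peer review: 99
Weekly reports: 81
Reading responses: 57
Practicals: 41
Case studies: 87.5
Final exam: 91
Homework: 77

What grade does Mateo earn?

Practicals (41) ≤ Reading responses (57), so Reading responses stays at 57.
Weighted total:
  Peer review 99 × 0.22 = 21.78
  Weekly reports 81 × 0.06 = 4.86
  Reading responses 57 × 0.19 = 10.83
  Practicals 41 × 0.07 = 2.87
  Case studies 87.5 × 0.28 = 24.5
  Final exam 91 × 0.05 = 4.55
  Homework 77 × 0.13 = 10.01
Sum = 79.4
79.4 is ≥ 70 and < 80 → C

C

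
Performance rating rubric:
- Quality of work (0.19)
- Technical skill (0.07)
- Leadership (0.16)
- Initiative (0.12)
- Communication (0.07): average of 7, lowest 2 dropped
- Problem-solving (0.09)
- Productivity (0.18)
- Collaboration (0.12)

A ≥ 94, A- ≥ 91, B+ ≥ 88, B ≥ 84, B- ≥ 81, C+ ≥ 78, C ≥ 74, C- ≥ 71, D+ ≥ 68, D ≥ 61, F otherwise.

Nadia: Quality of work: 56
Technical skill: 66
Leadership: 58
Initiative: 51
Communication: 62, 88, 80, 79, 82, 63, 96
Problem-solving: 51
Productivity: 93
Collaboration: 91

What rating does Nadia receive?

D+

Communication: drop 62, 63 → average of remaining 5 = 425/5 = 85
Weighted total:
  Quality of work 56 × 0.19 = 10.64
  Technical skill 66 × 0.07 = 4.62
  Leadership 58 × 0.16 = 9.28
  Initiative 51 × 0.12 = 6.12
  Communication 85 × 0.07 = 5.95
  Problem-solving 51 × 0.09 = 4.59
  Productivity 93 × 0.18 = 16.74
  Collaboration 91 × 0.12 = 10.92
Sum = 68.86
68.86 is ≥ 68 and < 71 → D+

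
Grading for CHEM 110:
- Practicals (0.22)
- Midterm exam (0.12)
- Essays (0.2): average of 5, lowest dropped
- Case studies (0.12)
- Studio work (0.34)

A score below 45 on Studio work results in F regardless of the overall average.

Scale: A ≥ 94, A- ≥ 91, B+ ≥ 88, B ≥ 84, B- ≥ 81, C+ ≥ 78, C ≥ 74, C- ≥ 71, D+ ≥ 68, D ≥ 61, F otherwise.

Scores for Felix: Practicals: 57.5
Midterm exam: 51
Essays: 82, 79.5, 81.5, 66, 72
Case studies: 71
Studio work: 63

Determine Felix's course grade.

D

Essays: drop 66 → average of remaining 4 = 315/4 = 78.75
Studio work score 63 ≥ 45: minimum met.
Weighted total:
  Practicals 57.5 × 0.22 = 12.65
  Midterm exam 51 × 0.12 = 6.12
  Essays 78.75 × 0.2 = 15.75
  Case studies 71 × 0.12 = 8.52
  Studio work 63 × 0.34 = 21.42
Sum = 64.46
64.46 is ≥ 61 and < 68 → D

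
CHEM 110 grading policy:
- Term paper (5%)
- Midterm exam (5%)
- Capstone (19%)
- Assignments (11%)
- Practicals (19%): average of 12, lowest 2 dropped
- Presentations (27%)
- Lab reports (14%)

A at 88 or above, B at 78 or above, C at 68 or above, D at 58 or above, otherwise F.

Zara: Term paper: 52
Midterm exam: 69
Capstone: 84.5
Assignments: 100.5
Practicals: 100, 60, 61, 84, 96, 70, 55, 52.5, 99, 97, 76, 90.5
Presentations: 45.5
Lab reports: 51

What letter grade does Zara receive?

Practicals: drop 52.5, 55 → average of remaining 10 = 833.5/10 = 83.35
Weighted total:
  Term paper 52 × 0.05 = 2.6
  Midterm exam 69 × 0.05 = 3.45
  Capstone 84.5 × 0.19 = 16.055
  Assignments 100.5 × 0.11 = 11.055
  Practicals 83.35 × 0.19 = 15.8365
  Presentations 45.5 × 0.27 = 12.285
  Lab reports 51 × 0.14 = 7.14
Sum = 68.4215
68.4215 is ≥ 68 and < 78 → C

C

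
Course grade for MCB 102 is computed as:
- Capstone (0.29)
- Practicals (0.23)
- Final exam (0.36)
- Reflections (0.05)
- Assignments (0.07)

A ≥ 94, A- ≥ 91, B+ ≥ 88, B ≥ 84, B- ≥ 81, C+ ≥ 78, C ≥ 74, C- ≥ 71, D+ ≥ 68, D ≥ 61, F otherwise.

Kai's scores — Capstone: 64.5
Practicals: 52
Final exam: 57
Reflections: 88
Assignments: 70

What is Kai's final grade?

Weighted total:
  Capstone 64.5 × 0.29 = 18.705
  Practicals 52 × 0.23 = 11.96
  Final exam 57 × 0.36 = 20.52
  Reflections 88 × 0.05 = 4.4
  Assignments 70 × 0.07 = 4.9
Sum = 60.485
60.485 < 61 → F

F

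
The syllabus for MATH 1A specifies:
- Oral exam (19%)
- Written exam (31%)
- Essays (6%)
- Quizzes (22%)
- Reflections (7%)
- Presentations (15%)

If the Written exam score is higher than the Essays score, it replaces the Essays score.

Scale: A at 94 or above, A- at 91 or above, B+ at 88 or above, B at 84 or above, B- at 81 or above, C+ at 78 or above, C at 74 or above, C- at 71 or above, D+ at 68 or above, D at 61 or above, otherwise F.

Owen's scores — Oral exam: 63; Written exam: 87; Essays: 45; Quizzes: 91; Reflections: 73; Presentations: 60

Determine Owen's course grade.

C+

Written exam (87) > Essays (45), so Essays counts as 87.
Weighted total:
  Oral exam 63 × 0.19 = 11.97
  Written exam 87 × 0.31 = 26.97
  Essays 87 × 0.06 = 5.22
  Quizzes 91 × 0.22 = 20.02
  Reflections 73 × 0.07 = 5.11
  Presentations 60 × 0.15 = 9
Sum = 78.29
78.29 is ≥ 78 and < 81 → C+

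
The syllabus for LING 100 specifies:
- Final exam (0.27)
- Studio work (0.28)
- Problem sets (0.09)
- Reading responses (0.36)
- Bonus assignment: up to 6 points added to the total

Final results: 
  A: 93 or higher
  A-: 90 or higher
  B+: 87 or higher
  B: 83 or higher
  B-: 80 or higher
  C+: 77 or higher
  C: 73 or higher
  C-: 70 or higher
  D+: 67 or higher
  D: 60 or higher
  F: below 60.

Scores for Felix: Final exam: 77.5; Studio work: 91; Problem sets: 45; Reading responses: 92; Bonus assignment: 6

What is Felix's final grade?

Weighted total:
  Final exam 77.5 × 0.27 = 20.925
  Studio work 91 × 0.28 = 25.48
  Problem sets 45 × 0.09 = 4.05
  Reading responses 92 × 0.36 = 33.12
Sum = 83.575
Bonus assignment: 83.575 + 6 = 89.575
89.575 is ≥ 87 and < 90 → B+

B+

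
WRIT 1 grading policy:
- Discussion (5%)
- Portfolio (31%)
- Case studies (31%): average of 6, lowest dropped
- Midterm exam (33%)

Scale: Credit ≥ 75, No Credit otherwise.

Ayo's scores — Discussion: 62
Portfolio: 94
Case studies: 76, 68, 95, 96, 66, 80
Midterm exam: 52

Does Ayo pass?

Credit

Case studies: drop 66 → average of remaining 5 = 415/5 = 83
Weighted total:
  Discussion 62 × 0.05 = 3.1
  Portfolio 94 × 0.31 = 29.14
  Case studies 83 × 0.31 = 25.73
  Midterm exam 52 × 0.33 = 17.16
Sum = 75.13
75.13 ≥ 75 → Credit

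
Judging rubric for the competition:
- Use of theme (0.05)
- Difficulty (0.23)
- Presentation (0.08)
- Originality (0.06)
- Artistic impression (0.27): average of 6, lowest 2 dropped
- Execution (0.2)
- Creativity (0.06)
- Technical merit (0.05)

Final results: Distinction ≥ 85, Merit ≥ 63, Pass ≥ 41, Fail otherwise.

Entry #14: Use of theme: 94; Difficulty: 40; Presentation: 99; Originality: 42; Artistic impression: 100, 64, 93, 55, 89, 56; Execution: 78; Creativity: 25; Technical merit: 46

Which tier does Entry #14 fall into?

Merit

Artistic impression: drop 55, 56 → average of remaining 4 = 346/4 = 86.5
Weighted total:
  Use of theme 94 × 0.05 = 4.7
  Difficulty 40 × 0.23 = 9.2
  Presentation 99 × 0.08 = 7.92
  Originality 42 × 0.06 = 2.52
  Artistic impression 86.5 × 0.27 = 23.355
  Execution 78 × 0.2 = 15.6
  Creativity 25 × 0.06 = 1.5
  Technical merit 46 × 0.05 = 2.3
Sum = 67.095
67.095 is ≥ 63 and < 85 → Merit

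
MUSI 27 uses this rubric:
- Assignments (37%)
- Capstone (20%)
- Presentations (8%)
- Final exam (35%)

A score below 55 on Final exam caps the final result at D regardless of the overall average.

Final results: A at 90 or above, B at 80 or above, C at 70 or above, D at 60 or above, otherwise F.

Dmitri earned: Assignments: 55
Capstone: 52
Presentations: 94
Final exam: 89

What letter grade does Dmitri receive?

D

Final exam score 89 ≥ 55: minimum met.
Weighted total:
  Assignments 55 × 0.37 = 20.35
  Capstone 52 × 0.2 = 10.4
  Presentations 94 × 0.08 = 7.52
  Final exam 89 × 0.35 = 31.15
Sum = 69.42
69.42 is ≥ 60 and < 70 → D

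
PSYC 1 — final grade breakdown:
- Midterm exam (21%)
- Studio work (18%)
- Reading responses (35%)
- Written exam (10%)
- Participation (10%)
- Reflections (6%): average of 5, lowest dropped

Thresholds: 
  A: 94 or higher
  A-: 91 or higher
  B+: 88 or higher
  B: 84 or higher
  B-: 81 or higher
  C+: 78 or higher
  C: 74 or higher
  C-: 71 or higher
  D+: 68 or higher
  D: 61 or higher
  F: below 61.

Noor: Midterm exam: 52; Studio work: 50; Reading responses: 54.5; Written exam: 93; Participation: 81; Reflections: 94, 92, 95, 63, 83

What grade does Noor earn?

Reflections: drop 63 → average of remaining 4 = 364/4 = 91
Weighted total:
  Midterm exam 52 × 0.21 = 10.92
  Studio work 50 × 0.18 = 9
  Reading responses 54.5 × 0.35 = 19.075
  Written exam 93 × 0.1 = 9.3
  Participation 81 × 0.1 = 8.1
  Reflections 91 × 0.06 = 5.46
Sum = 61.855
61.855 is ≥ 61 and < 68 → D

D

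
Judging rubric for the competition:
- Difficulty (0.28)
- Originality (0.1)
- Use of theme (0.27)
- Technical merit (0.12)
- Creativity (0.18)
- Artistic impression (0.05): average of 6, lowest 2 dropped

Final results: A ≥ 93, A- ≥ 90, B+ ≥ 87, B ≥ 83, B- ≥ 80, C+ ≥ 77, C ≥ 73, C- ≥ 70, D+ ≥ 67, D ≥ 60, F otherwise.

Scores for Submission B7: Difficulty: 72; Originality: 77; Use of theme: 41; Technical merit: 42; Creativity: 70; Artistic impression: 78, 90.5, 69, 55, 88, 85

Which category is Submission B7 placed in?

D

Artistic impression: drop 55, 69 → average of remaining 4 = 341.5/4 = 85.375
Weighted total:
  Difficulty 72 × 0.28 = 20.16
  Originality 77 × 0.1 = 7.7
  Use of theme 41 × 0.27 = 11.07
  Technical merit 42 × 0.12 = 5.04
  Creativity 70 × 0.18 = 12.6
  Artistic impression 85.375 × 0.05 = 4.26875
Sum = 60.83875
60.83875 is ≥ 60 and < 67 → D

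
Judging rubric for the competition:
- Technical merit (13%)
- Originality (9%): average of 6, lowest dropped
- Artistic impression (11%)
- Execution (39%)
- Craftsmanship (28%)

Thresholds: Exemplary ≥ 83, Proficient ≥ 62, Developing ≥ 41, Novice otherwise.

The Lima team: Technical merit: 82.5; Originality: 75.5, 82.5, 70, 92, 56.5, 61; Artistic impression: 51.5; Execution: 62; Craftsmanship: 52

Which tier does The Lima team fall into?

Originality: drop 56.5 → average of remaining 5 = 381/5 = 76.2
Weighted total:
  Technical merit 82.5 × 0.13 = 10.725
  Originality 76.2 × 0.09 = 6.858
  Artistic impression 51.5 × 0.11 = 5.665
  Execution 62 × 0.39 = 24.18
  Craftsmanship 52 × 0.28 = 14.56
Sum = 61.988
61.988 is ≥ 41 and < 62 → Developing

Developing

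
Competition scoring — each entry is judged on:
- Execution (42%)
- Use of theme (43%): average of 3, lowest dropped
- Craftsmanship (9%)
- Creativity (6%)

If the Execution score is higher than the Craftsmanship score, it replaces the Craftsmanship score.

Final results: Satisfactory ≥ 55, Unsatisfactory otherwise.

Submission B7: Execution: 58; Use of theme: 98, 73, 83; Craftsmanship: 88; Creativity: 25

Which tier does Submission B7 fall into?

Use of theme: drop 73 → average of remaining 2 = 181/2 = 90.5
Execution (58) ≤ Craftsmanship (88), so Craftsmanship stays at 88.
Weighted total:
  Execution 58 × 0.42 = 24.36
  Use of theme 90.5 × 0.43 = 38.915
  Craftsmanship 88 × 0.09 = 7.92
  Creativity 25 × 0.06 = 1.5
Sum = 72.695
72.695 ≥ 55 → Satisfactory

Satisfactory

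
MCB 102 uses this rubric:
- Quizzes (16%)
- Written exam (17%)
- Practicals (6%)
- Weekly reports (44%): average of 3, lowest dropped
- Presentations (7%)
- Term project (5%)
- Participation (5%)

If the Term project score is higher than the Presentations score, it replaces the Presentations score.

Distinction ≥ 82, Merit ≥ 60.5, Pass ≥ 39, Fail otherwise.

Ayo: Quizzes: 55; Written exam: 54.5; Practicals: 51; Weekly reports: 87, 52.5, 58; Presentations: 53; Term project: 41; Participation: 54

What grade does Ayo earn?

Weekly reports: drop 52.5 → average of remaining 2 = 145/2 = 72.5
Term project (41) ≤ Presentations (53), so Presentations stays at 53.
Weighted total:
  Quizzes 55 × 0.16 = 8.8
  Written exam 54.5 × 0.17 = 9.265
  Practicals 51 × 0.06 = 3.06
  Weekly reports 72.5 × 0.44 = 31.9
  Presentations 53 × 0.07 = 3.71
  Term project 41 × 0.05 = 2.05
  Participation 54 × 0.05 = 2.7
Sum = 61.485
61.485 is ≥ 60.5 and < 82 → Merit

Merit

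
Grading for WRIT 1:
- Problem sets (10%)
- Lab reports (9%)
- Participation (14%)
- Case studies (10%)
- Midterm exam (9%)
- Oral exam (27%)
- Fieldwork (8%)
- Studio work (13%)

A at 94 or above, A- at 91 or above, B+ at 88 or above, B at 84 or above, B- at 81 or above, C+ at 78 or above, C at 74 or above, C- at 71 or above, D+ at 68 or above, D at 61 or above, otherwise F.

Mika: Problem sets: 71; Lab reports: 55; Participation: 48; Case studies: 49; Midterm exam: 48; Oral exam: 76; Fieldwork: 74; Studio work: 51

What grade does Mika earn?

Weighted total:
  Problem sets 71 × 0.1 = 7.1
  Lab reports 55 × 0.09 = 4.95
  Participation 48 × 0.14 = 6.72
  Case studies 49 × 0.1 = 4.9
  Midterm exam 48 × 0.09 = 4.32
  Oral exam 76 × 0.27 = 20.52
  Fieldwork 74 × 0.08 = 5.92
  Studio work 51 × 0.13 = 6.63
Sum = 61.06
61.06 is ≥ 61 and < 68 → D

D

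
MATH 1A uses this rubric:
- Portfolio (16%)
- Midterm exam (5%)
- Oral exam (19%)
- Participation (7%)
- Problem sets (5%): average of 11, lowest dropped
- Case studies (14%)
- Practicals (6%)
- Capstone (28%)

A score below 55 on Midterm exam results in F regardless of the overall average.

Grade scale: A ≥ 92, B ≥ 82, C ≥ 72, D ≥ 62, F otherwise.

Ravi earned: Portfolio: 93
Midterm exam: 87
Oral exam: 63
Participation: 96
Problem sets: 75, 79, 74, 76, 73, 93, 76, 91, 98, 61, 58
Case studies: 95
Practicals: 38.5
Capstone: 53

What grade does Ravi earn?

Problem sets: drop 58 → average of remaining 10 = 796/10 = 79.6
Midterm exam score 87 ≥ 55: minimum met.
Weighted total:
  Portfolio 93 × 0.16 = 14.88
  Midterm exam 87 × 0.05 = 4.35
  Oral exam 63 × 0.19 = 11.97
  Participation 96 × 0.07 = 6.72
  Problem sets 79.6 × 0.05 = 3.98
  Case studies 95 × 0.14 = 13.3
  Practicals 38.5 × 0.06 = 2.31
  Capstone 53 × 0.28 = 14.84
Sum = 72.35
72.35 is ≥ 72 and < 82 → C

C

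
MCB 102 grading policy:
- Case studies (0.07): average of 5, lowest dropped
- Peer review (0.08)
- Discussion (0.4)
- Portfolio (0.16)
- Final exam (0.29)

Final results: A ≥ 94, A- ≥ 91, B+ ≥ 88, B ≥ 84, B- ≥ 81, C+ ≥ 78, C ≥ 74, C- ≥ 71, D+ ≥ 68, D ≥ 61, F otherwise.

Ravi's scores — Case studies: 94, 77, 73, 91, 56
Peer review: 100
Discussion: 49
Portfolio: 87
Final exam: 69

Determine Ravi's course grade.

D

Case studies: drop 56 → average of remaining 4 = 335/4 = 83.75
Weighted total:
  Case studies 83.75 × 0.07 = 5.8625
  Peer review 100 × 0.08 = 8
  Discussion 49 × 0.4 = 19.6
  Portfolio 87 × 0.16 = 13.92
  Final exam 69 × 0.29 = 20.01
Sum = 67.3925
67.3925 is ≥ 61 and < 68 → D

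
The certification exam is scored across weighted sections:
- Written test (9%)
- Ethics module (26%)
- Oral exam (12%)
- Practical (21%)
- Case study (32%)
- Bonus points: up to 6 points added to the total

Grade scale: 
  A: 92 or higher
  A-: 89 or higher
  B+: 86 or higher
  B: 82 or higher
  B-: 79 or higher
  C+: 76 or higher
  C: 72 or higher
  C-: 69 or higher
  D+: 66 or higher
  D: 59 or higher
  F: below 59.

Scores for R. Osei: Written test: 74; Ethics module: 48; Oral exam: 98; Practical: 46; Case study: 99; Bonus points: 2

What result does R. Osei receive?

Weighted total:
  Written test 74 × 0.09 = 6.66
  Ethics module 48 × 0.26 = 12.48
  Oral exam 98 × 0.12 = 11.76
  Practical 46 × 0.21 = 9.66
  Case study 99 × 0.32 = 31.68
Sum = 72.24
Bonus points: 72.24 + 2 = 74.24
74.24 is ≥ 72 and < 76 → C

C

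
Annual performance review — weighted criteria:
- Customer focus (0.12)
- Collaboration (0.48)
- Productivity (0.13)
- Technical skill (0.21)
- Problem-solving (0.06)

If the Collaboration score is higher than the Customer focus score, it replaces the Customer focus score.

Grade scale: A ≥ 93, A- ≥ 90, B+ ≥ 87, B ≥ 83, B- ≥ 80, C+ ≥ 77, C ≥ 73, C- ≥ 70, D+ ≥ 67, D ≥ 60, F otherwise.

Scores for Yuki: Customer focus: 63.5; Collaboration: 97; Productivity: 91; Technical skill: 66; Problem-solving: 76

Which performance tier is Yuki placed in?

B+

Collaboration (97) > Customer focus (63.5), so Customer focus counts as 97.
Weighted total:
  Customer focus 97 × 0.12 = 11.64
  Collaboration 97 × 0.48 = 46.56
  Productivity 91 × 0.13 = 11.83
  Technical skill 66 × 0.21 = 13.86
  Problem-solving 76 × 0.06 = 4.56
Sum = 88.45
88.45 is ≥ 87 and < 90 → B+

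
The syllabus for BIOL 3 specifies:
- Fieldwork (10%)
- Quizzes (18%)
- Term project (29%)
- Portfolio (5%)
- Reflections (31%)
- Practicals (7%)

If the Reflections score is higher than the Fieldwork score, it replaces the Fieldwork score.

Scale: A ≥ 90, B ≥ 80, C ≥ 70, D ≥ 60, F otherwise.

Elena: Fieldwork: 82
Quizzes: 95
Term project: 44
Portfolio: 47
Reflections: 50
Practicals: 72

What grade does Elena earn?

D

Reflections (50) ≤ Fieldwork (82), so Fieldwork stays at 82.
Weighted total:
  Fieldwork 82 × 0.1 = 8.2
  Quizzes 95 × 0.18 = 17.1
  Term project 44 × 0.29 = 12.76
  Portfolio 47 × 0.05 = 2.35
  Reflections 50 × 0.31 = 15.5
  Practicals 72 × 0.07 = 5.04
Sum = 60.95
60.95 is ≥ 60 and < 70 → D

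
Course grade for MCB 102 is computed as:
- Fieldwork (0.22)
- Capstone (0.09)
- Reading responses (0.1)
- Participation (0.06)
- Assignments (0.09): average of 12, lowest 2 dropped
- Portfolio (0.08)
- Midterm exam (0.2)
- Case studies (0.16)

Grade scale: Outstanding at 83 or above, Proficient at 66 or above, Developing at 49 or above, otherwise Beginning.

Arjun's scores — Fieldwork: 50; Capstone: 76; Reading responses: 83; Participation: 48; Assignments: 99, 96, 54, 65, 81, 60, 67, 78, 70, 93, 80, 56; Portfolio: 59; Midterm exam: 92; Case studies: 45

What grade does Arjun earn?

Proficient

Assignments: drop 54, 56 → average of remaining 10 = 789/10 = 78.9
Weighted total:
  Fieldwork 50 × 0.22 = 11
  Capstone 76 × 0.09 = 6.84
  Reading responses 83 × 0.1 = 8.3
  Participation 48 × 0.06 = 2.88
  Assignments 78.9 × 0.09 = 7.101
  Portfolio 59 × 0.08 = 4.72
  Midterm exam 92 × 0.2 = 18.4
  Case studies 45 × 0.16 = 7.2
Sum = 66.441
66.441 is ≥ 66 and < 83 → Proficient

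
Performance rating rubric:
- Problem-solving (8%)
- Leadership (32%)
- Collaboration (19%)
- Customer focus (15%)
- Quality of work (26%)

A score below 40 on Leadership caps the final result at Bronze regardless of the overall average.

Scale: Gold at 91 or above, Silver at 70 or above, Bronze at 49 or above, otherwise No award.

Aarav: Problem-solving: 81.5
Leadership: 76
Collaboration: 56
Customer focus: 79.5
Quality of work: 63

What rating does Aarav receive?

Leadership score 76 ≥ 40: minimum met.
Weighted total:
  Problem-solving 81.5 × 0.08 = 6.52
  Leadership 76 × 0.32 = 24.32
  Collaboration 56 × 0.19 = 10.64
  Customer focus 79.5 × 0.15 = 11.925
  Quality of work 63 × 0.26 = 16.38
Sum = 69.785
69.785 is ≥ 49 and < 70 → Bronze

Bronze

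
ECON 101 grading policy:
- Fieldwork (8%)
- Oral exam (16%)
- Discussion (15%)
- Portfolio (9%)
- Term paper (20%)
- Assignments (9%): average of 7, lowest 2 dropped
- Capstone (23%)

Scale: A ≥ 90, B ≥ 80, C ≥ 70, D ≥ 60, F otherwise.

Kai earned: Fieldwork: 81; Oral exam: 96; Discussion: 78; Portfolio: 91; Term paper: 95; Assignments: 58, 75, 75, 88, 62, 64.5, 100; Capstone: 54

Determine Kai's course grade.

B

Assignments: drop 58, 62 → average of remaining 5 = 402.5/5 = 80.5
Weighted total:
  Fieldwork 81 × 0.08 = 6.48
  Oral exam 96 × 0.16 = 15.36
  Discussion 78 × 0.15 = 11.7
  Portfolio 91 × 0.09 = 8.19
  Term paper 95 × 0.2 = 19
  Assignments 80.5 × 0.09 = 7.245
  Capstone 54 × 0.23 = 12.42
Sum = 80.395
80.395 is ≥ 80 and < 90 → B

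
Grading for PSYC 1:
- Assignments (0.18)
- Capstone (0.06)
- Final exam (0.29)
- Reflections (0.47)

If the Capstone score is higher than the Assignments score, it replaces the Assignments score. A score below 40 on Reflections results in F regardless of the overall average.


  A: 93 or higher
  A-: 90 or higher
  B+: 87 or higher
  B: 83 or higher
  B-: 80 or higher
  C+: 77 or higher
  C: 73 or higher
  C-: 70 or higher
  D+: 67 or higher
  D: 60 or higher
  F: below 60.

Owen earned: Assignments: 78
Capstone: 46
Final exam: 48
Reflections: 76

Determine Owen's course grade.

D

Capstone (46) ≤ Assignments (78), so Assignments stays at 78.
Reflections score 76 ≥ 40: minimum met.
Weighted total:
  Assignments 78 × 0.18 = 14.04
  Capstone 46 × 0.06 = 2.76
  Final exam 48 × 0.29 = 13.92
  Reflections 76 × 0.47 = 35.72
Sum = 66.44
66.44 is ≥ 60 and < 67 → D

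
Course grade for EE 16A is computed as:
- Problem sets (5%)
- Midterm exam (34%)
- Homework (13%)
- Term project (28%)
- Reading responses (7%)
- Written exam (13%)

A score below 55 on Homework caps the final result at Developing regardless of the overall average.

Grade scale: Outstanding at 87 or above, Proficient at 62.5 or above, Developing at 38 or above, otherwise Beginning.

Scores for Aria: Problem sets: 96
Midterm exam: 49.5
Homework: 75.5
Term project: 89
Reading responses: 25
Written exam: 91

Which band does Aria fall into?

Homework score 75.5 ≥ 55: minimum met.
Weighted total:
  Problem sets 96 × 0.05 = 4.8
  Midterm exam 49.5 × 0.34 = 16.83
  Homework 75.5 × 0.13 = 9.815
  Term project 89 × 0.28 = 24.92
  Reading responses 25 × 0.07 = 1.75
  Written exam 91 × 0.13 = 11.83
Sum = 69.945
69.945 is ≥ 62.5 and < 87 → Proficient

Proficient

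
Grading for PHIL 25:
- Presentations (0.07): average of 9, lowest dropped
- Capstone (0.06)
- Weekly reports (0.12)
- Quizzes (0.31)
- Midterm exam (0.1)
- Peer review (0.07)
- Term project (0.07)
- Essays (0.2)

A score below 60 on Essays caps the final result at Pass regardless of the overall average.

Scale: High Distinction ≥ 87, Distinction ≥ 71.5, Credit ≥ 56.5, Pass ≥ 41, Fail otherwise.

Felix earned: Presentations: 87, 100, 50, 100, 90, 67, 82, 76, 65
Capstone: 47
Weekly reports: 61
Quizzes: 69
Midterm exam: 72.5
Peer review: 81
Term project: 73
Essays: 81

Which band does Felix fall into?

Distinction

Presentations: drop 50 → average of remaining 8 = 667/8 = 83.375
Essays score 81 ≥ 60: minimum met.
Weighted total:
  Presentations 83.375 × 0.07 = 5.83625
  Capstone 47 × 0.06 = 2.82
  Weekly reports 61 × 0.12 = 7.32
  Quizzes 69 × 0.31 = 21.39
  Midterm exam 72.5 × 0.1 = 7.25
  Peer review 81 × 0.07 = 5.67
  Term project 73 × 0.07 = 5.11
  Essays 81 × 0.2 = 16.2
Sum = 71.59625
71.59625 is ≥ 71.5 and < 87 → Distinction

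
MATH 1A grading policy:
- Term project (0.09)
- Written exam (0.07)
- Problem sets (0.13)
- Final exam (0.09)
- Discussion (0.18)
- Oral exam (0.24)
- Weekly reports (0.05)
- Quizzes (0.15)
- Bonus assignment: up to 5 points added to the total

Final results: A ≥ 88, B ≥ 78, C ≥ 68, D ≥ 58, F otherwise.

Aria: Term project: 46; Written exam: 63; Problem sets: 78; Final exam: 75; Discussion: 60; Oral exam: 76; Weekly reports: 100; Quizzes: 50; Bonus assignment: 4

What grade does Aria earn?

C

Weighted total:
  Term project 46 × 0.09 = 4.14
  Written exam 63 × 0.07 = 4.41
  Problem sets 78 × 0.13 = 10.14
  Final exam 75 × 0.09 = 6.75
  Discussion 60 × 0.18 = 10.8
  Oral exam 76 × 0.24 = 18.24
  Weekly reports 100 × 0.05 = 5
  Quizzes 50 × 0.15 = 7.5
Sum = 66.98
Bonus assignment: 66.98 + 4 = 70.98
70.98 is ≥ 68 and < 78 → C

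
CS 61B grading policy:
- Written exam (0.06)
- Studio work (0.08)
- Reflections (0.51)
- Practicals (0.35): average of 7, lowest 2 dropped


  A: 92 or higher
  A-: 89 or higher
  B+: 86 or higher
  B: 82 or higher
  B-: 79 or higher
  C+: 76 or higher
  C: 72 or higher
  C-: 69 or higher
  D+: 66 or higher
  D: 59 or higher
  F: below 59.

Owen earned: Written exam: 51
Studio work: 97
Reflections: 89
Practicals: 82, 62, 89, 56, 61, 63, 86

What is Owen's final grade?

B

Practicals: drop 56, 61 → average of remaining 5 = 382/5 = 76.4
Weighted total:
  Written exam 51 × 0.06 = 3.06
  Studio work 97 × 0.08 = 7.76
  Reflections 89 × 0.51 = 45.39
  Practicals 76.4 × 0.35 = 26.74
Sum = 82.95
82.95 is ≥ 82 and < 86 → B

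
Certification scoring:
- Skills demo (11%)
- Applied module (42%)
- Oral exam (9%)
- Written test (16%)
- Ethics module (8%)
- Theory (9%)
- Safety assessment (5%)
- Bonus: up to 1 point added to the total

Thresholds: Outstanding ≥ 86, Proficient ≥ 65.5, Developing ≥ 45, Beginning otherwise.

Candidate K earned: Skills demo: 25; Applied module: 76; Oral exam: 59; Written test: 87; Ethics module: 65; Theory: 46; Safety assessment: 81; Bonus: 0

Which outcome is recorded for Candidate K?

Proficient

Weighted total:
  Skills demo 25 × 0.11 = 2.75
  Applied module 76 × 0.42 = 31.92
  Oral exam 59 × 0.09 = 5.31
  Written test 87 × 0.16 = 13.92
  Ethics module 65 × 0.08 = 5.2
  Theory 46 × 0.09 = 4.14
  Safety assessment 81 × 0.05 = 4.05
Sum = 67.29
Bonus: 67.29 + 0 = 67.29
67.29 is ≥ 65.5 and < 86 → Proficient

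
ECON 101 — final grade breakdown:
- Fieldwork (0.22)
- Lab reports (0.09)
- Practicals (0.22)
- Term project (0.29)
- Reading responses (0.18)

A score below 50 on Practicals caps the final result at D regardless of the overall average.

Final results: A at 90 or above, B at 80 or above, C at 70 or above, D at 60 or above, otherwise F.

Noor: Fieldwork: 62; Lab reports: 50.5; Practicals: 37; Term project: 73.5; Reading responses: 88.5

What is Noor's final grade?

D

Practicals score 37 < 50: minimum not met.
Weighted total:
  Fieldwork 62 × 0.22 = 13.64
  Lab reports 50.5 × 0.09 = 4.545
  Practicals 37 × 0.22 = 8.14
  Term project 73.5 × 0.29 = 21.315
  Reading responses 88.5 × 0.18 = 15.93
Sum = 63.57
63.57 would be D; cap at D applies → D.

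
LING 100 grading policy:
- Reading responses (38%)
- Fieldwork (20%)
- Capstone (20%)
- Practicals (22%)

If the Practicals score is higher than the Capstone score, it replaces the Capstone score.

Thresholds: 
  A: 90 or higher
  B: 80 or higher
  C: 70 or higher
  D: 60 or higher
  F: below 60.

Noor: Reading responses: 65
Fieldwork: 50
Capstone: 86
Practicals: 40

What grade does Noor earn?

D

Practicals (40) ≤ Capstone (86), so Capstone stays at 86.
Weighted total:
  Reading responses 65 × 0.38 = 24.7
  Fieldwork 50 × 0.2 = 10
  Capstone 86 × 0.2 = 17.2
  Practicals 40 × 0.22 = 8.8
Sum = 60.7
60.7 is ≥ 60 and < 70 → D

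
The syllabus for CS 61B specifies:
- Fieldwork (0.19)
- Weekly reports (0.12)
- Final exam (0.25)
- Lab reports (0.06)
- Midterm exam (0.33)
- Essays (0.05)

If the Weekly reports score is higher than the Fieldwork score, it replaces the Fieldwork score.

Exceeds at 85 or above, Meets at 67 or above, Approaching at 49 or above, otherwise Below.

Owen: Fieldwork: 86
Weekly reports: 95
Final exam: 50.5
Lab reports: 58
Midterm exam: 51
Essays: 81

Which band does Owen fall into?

Approaching

Weekly reports (95) > Fieldwork (86), so Fieldwork counts as 95.
Weighted total:
  Fieldwork 95 × 0.19 = 18.05
  Weekly reports 95 × 0.12 = 11.4
  Final exam 50.5 × 0.25 = 12.625
  Lab reports 58 × 0.06 = 3.48
  Midterm exam 51 × 0.33 = 16.83
  Essays 81 × 0.05 = 4.05
Sum = 66.435
66.435 is ≥ 49 and < 67 → Approaching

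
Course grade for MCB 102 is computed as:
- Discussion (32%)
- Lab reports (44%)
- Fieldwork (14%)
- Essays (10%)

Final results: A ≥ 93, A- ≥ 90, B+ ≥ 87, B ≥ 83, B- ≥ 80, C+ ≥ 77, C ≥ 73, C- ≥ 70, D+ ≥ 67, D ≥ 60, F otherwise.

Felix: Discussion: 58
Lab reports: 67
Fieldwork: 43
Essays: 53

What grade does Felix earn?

Weighted total:
  Discussion 58 × 0.32 = 18.56
  Lab reports 67 × 0.44 = 29.48
  Fieldwork 43 × 0.14 = 6.02
  Essays 53 × 0.1 = 5.3
Sum = 59.36
59.36 < 60 → F

F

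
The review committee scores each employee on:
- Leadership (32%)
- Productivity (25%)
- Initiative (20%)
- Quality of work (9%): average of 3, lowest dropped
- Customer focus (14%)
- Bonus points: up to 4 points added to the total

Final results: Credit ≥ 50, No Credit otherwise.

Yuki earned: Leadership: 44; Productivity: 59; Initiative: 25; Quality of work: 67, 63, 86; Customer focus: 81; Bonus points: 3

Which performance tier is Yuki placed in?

Credit

Quality of work: drop 63 → average of remaining 2 = 153/2 = 76.5
Weighted total:
  Leadership 44 × 0.32 = 14.08
  Productivity 59 × 0.25 = 14.75
  Initiative 25 × 0.2 = 5
  Quality of work 76.5 × 0.09 = 6.885
  Customer focus 81 × 0.14 = 11.34
Sum = 52.055
Bonus points: 52.055 + 3 = 55.055
55.055 ≥ 50 → Credit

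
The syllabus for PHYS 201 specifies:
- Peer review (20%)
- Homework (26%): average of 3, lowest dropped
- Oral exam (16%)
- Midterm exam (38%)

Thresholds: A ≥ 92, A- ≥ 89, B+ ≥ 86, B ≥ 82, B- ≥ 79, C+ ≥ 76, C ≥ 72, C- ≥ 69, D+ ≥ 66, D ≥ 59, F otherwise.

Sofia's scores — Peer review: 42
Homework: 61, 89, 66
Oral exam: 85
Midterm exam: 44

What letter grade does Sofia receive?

F

Homework: drop 61 → average of remaining 2 = 155/2 = 77.5
Weighted total:
  Peer review 42 × 0.2 = 8.4
  Homework 77.5 × 0.26 = 20.15
  Oral exam 85 × 0.16 = 13.6
  Midterm exam 44 × 0.38 = 16.72
Sum = 58.87
58.87 < 59 → F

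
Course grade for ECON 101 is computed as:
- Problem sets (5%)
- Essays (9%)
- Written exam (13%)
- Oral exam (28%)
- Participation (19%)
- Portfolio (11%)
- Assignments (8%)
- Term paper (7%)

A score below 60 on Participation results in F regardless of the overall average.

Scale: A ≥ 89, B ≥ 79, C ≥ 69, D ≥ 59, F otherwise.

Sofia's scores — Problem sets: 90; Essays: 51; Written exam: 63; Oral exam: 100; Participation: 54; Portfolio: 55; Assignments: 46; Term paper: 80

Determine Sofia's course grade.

F

Participation score 54 < 60: minimum not met.
Weighted total:
  Problem sets 90 × 0.05 = 4.5
  Essays 51 × 0.09 = 4.59
  Written exam 63 × 0.13 = 8.19
  Oral exam 100 × 0.28 = 28
  Participation 54 × 0.19 = 10.26
  Portfolio 55 × 0.11 = 6.05
  Assignments 46 × 0.08 = 3.68
  Term paper 80 × 0.07 = 5.6
Sum = 70.87
Because the Participation minimum was not met, the result is F.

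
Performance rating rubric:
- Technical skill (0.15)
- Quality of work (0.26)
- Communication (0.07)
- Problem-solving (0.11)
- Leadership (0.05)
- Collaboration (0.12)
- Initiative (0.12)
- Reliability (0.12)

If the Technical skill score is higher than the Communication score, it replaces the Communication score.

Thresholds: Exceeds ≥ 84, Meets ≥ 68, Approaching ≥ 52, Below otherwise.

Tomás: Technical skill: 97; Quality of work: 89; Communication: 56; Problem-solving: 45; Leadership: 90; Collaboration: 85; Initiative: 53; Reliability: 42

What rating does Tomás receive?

Meets

Technical skill (97) > Communication (56), so Communication counts as 97.
Weighted total:
  Technical skill 97 × 0.15 = 14.55
  Quality of work 89 × 0.26 = 23.14
  Communication 97 × 0.07 = 6.79
  Problem-solving 45 × 0.11 = 4.95
  Leadership 90 × 0.05 = 4.5
  Collaboration 85 × 0.12 = 10.2
  Initiative 53 × 0.12 = 6.36
  Reliability 42 × 0.12 = 5.04
Sum = 75.53
75.53 is ≥ 68 and < 84 → Meets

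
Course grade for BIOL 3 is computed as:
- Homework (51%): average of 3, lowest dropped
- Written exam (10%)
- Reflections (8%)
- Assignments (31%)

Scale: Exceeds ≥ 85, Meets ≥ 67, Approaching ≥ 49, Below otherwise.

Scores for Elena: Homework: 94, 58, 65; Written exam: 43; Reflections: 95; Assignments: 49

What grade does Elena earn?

Homework: drop 58 → average of remaining 2 = 159/2 = 79.5
Weighted total:
  Homework 79.5 × 0.51 = 40.545
  Written exam 43 × 0.1 = 4.3
  Reflections 95 × 0.08 = 7.6
  Assignments 49 × 0.31 = 15.19
Sum = 67.635
67.635 is ≥ 67 and < 85 → Meets

Meets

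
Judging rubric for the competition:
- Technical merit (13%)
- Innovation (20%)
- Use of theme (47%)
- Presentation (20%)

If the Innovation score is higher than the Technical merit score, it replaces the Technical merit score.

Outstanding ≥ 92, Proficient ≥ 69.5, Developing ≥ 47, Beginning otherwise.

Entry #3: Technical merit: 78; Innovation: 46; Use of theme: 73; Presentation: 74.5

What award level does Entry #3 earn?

Innovation (46) ≤ Technical merit (78), so Technical merit stays at 78.
Weighted total:
  Technical merit 78 × 0.13 = 10.14
  Innovation 46 × 0.2 = 9.2
  Use of theme 73 × 0.47 = 34.31
  Presentation 74.5 × 0.2 = 14.9
Sum = 68.55
68.55 is ≥ 47 and < 69.5 → Developing

Developing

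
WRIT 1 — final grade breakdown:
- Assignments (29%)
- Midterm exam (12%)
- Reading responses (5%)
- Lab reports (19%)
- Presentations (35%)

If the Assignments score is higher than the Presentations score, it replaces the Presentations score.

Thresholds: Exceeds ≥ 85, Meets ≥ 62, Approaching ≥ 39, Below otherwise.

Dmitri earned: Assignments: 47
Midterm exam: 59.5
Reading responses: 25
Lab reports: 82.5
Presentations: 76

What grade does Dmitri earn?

Assignments (47) ≤ Presentations (76), so Presentations stays at 76.
Weighted total:
  Assignments 47 × 0.29 = 13.63
  Midterm exam 59.5 × 0.12 = 7.14
  Reading responses 25 × 0.05 = 1.25
  Lab reports 82.5 × 0.19 = 15.675
  Presentations 76 × 0.35 = 26.6
Sum = 64.295
64.295 is ≥ 62 and < 85 → Meets

Meets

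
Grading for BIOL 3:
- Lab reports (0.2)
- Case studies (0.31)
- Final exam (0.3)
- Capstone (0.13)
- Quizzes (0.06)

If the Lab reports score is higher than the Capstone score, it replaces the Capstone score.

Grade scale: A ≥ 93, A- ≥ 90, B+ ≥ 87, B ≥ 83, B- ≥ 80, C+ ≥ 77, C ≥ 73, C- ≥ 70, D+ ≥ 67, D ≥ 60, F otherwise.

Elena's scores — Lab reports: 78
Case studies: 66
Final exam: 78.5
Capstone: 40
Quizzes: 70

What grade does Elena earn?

C

Lab reports (78) > Capstone (40), so Capstone counts as 78.
Weighted total:
  Lab reports 78 × 0.2 = 15.6
  Case studies 66 × 0.31 = 20.46
  Final exam 78.5 × 0.3 = 23.55
  Capstone 78 × 0.13 = 10.14
  Quizzes 70 × 0.06 = 4.2
Sum = 73.95
73.95 is ≥ 73 and < 77 → C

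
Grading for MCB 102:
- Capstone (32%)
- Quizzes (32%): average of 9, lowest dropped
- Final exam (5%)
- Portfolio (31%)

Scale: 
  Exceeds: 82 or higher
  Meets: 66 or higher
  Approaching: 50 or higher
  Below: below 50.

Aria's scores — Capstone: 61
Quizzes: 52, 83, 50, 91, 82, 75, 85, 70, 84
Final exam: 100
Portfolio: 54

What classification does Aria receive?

Meets

Quizzes: drop 50 → average of remaining 8 = 622/8 = 77.75
Weighted total:
  Capstone 61 × 0.32 = 19.52
  Quizzes 77.75 × 0.32 = 24.88
  Final exam 100 × 0.05 = 5
  Portfolio 54 × 0.31 = 16.74
Sum = 66.14
66.14 is ≥ 66 and < 82 → Meets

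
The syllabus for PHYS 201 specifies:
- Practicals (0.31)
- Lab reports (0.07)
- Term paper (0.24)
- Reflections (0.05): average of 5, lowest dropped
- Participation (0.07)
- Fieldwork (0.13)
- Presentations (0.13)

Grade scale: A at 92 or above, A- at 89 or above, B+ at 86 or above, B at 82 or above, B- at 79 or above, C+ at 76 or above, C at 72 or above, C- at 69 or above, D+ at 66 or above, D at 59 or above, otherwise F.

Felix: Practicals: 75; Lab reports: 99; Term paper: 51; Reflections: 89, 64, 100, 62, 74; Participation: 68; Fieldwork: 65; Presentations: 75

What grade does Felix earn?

Reflections: drop 62 → average of remaining 4 = 327/4 = 81.75
Weighted total:
  Practicals 75 × 0.31 = 23.25
  Lab reports 99 × 0.07 = 6.93
  Term paper 51 × 0.24 = 12.24
  Reflections 81.75 × 0.05 = 4.0875
  Participation 68 × 0.07 = 4.76
  Fieldwork 65 × 0.13 = 8.45
  Presentations 75 × 0.13 = 9.75
Sum = 69.4675
69.4675 is ≥ 69 and < 72 → C-

C-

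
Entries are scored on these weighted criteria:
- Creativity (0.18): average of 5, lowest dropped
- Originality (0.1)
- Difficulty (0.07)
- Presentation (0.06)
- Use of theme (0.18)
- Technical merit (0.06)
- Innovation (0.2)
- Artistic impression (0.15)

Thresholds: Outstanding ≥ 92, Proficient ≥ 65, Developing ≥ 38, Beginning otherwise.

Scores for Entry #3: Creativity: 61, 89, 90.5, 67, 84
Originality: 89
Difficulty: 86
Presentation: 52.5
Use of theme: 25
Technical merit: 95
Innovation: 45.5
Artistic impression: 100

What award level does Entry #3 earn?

Creativity: drop 61 → average of remaining 4 = 330.5/4 = 82.625
Weighted total:
  Creativity 82.625 × 0.18 = 14.8725
  Originality 89 × 0.1 = 8.9
  Difficulty 86 × 0.07 = 6.02
  Presentation 52.5 × 0.06 = 3.15
  Use of theme 25 × 0.18 = 4.5
  Technical merit 95 × 0.06 = 5.7
  Innovation 45.5 × 0.2 = 9.1
  Artistic impression 100 × 0.15 = 15
Sum = 67.2425
67.2425 is ≥ 65 and < 92 → Proficient

Proficient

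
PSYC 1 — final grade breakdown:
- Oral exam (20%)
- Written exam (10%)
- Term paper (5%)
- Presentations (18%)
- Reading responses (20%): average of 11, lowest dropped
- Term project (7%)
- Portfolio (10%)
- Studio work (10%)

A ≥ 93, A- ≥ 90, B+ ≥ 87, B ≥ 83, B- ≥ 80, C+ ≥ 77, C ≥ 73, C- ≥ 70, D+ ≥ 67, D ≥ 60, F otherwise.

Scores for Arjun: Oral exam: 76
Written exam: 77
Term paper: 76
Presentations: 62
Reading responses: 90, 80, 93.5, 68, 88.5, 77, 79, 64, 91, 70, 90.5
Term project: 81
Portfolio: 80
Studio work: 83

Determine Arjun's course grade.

Reading responses: drop 64 → average of remaining 10 = 827.5/10 = 82.75
Weighted total:
  Oral exam 76 × 0.2 = 15.2
  Written exam 77 × 0.1 = 7.7
  Term paper 76 × 0.05 = 3.8
  Presentations 62 × 0.18 = 11.16
  Reading responses 82.75 × 0.2 = 16.55
  Term project 81 × 0.07 = 5.67
  Portfolio 80 × 0.1 = 8
  Studio work 83 × 0.1 = 8.3
Sum = 76.38
76.38 is ≥ 73 and < 77 → C

C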